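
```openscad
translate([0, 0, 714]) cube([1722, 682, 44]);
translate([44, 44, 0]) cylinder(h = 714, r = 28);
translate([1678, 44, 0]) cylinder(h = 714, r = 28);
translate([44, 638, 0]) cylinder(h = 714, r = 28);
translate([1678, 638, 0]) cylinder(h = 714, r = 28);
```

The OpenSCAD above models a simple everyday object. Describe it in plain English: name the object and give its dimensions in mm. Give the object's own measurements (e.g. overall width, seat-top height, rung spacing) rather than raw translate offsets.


A table: top 1722 mm (x) × 682 mm (y), 44 mm thick, upper face at z = 758 mm, on four round legs of 56 mm diameter, each leg's bounding box inset 16 mm from the nearest pair of top edges from z = 0 to the bottom of the top.


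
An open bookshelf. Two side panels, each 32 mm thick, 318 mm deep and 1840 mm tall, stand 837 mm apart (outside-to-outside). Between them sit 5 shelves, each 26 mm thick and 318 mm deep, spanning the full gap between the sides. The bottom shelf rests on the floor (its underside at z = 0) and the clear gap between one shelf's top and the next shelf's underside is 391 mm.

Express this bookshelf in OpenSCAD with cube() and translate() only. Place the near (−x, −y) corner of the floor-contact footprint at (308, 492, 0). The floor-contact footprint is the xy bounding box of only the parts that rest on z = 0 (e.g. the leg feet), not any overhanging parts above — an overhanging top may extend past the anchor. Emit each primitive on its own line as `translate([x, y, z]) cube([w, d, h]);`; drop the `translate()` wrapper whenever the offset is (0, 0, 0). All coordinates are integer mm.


translate([308, 492, 0]) cube([32, 318, 1840]);
translate([1113, 492, 0]) cube([32, 318, 1840]);
translate([340, 492, 0]) cube([773, 318, 26]);
translate([340, 492, 417]) cube([773, 318, 26]);
translate([340, 492, 834]) cube([773, 318, 26]);
translate([340, 492, 1251]) cube([773, 318, 26]);
translate([340, 492, 1668]) cube([773, 318, 26]);


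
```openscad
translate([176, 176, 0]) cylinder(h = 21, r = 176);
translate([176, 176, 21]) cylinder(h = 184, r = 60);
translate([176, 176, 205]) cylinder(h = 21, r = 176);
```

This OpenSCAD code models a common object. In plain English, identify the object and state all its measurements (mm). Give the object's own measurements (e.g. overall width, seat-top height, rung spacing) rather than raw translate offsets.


A spool: two coaxial disc flanges of radius 176 mm and thickness 21 mm, joined by a core cylinder of radius 60 mm and height 184 mm. The lower flange rests on z = 0 and the three cylinders share a vertical axis.


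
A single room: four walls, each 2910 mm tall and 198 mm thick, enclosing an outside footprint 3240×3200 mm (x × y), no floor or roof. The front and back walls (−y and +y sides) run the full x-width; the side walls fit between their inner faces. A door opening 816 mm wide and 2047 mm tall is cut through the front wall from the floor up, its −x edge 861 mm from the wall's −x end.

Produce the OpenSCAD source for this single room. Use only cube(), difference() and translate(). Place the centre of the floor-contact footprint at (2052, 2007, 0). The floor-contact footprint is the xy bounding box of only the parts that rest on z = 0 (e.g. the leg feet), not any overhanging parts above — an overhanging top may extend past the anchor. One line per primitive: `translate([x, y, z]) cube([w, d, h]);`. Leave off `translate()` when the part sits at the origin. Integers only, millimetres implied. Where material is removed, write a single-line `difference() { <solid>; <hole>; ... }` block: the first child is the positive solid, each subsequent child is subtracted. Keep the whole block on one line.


difference() { translate([432, 407, 0]) cube([3240, 198, 2910]); translate([1293, 407, 0]) cube([816, 198, 2047]); }
translate([432, 3409, 0]) cube([3240, 198, 2910]);
translate([432, 605, 0]) cube([198, 2804, 2910]);
translate([3474, 605, 0]) cube([198, 2804, 2910]);


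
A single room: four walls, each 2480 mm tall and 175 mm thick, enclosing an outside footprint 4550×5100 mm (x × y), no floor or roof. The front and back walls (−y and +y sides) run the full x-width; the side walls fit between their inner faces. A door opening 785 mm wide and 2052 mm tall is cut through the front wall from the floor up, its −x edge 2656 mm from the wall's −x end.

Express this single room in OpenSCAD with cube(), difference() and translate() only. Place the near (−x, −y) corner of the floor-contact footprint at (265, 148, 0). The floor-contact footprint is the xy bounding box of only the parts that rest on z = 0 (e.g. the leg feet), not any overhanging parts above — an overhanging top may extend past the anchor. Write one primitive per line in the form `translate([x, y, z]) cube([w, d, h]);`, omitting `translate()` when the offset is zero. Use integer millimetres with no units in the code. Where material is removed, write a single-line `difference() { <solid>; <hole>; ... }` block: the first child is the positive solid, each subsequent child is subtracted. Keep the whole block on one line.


difference() { translate([265, 148, 0]) cube([4550, 175, 2480]); translate([2921, 148, 0]) cube([785, 175, 2052]); }
translate([265, 5073, 0]) cube([4550, 175, 2480]);
translate([265, 323, 0]) cube([175, 4750, 2480]);
translate([4640, 323, 0]) cube([175, 4750, 2480]);


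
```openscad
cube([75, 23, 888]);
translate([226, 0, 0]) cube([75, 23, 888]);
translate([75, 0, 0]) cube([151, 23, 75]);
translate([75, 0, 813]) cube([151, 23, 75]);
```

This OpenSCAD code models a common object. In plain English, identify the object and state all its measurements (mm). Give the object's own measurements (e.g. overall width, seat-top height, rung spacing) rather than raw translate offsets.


A rectangular picture frame lying in the x–z plane (depth along y). The opening is 151 mm wide (x) by 738 mm tall (z), surrounded by a border 75 mm wide on all four sides. The frame is 23 mm deep and is made of two full-height vertical stiles with two horizontal rails fitted between them.


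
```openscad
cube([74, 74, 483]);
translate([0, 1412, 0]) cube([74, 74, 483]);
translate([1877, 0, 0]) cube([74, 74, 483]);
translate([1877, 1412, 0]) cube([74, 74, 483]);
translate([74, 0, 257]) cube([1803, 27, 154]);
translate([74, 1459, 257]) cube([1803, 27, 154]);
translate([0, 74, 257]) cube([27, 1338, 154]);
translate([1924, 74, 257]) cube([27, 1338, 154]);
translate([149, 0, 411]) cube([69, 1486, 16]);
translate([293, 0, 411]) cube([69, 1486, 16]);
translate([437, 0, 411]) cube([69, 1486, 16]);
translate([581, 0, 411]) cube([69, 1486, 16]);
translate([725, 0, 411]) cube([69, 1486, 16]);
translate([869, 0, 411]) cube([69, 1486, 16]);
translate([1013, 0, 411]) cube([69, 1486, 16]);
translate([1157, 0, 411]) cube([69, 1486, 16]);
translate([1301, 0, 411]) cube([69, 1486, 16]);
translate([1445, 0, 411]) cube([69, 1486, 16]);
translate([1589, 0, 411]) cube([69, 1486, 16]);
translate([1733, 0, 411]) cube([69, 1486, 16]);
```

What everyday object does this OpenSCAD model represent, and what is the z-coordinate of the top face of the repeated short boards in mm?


A bed frame. The slat-top height is 427 mm.

Four posts, four rails, and a row of slats — a bed frame. Slats sit on the rails at z = 257 + 154 = 411; with slat thickness 16, the top is 427 mm.


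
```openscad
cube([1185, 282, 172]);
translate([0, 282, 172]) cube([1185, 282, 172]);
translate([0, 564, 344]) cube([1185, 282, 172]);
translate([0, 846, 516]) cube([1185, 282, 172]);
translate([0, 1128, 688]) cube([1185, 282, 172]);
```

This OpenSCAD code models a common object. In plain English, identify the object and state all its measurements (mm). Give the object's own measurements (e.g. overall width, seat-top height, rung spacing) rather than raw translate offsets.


A straight staircase of 5 solid steps. Each step is 1185 mm wide (x), 282 mm deep (y, the going) and 172 mm tall (the rise). The first step rests on the floor; each subsequent step sits one going further in +y and one rise higher in +z, directly behind and above the previous step with no overlap.


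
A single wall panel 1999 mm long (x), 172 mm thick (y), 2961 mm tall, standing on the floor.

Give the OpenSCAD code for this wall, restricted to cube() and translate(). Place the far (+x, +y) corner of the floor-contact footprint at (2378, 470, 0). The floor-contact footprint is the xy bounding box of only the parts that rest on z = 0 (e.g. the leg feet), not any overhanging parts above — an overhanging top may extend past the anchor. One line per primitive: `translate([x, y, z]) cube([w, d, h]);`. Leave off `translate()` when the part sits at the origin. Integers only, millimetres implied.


translate([379, 298, 0]) cube([1999, 172, 2961]);


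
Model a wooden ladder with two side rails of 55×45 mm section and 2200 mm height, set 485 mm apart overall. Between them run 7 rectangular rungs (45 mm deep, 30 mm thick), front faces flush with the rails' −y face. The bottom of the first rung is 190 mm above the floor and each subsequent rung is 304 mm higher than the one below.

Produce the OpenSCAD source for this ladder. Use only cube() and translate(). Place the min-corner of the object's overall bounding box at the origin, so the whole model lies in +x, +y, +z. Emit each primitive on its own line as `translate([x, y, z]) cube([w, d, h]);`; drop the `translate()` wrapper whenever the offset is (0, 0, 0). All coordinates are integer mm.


cube([55, 45, 2200]);
translate([430, 0, 0]) cube([55, 45, 2200]);
translate([55, 0, 190]) cube([375, 45, 30]);
translate([55, 0, 494]) cube([375, 45, 30]);
translate([55, 0, 798]) cube([375, 45, 30]);
translate([55, 0, 1102]) cube([375, 45, 30]);
translate([55, 0, 1406]) cube([375, 45, 30]);
translate([55, 0, 1710]) cube([375, 45, 30]);
translate([55, 0, 2014]) cube([375, 45, 30]);


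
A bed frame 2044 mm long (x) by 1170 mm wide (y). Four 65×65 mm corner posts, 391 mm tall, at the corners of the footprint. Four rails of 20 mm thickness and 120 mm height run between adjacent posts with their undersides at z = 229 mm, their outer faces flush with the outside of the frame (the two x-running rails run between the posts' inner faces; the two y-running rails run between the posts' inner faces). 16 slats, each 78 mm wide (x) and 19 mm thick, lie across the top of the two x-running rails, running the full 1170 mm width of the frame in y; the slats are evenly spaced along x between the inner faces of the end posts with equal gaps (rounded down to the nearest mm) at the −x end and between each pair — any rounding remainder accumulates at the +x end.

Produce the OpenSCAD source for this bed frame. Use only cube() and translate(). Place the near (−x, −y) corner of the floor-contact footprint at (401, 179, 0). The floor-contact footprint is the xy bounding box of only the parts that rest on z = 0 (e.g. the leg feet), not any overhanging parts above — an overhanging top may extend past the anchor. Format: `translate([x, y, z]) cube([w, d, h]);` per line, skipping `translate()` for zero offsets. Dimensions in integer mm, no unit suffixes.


translate([401, 179, 0]) cube([65, 65, 391]);
translate([401, 1284, 0]) cube([65, 65, 391]);
translate([2380, 179, 0]) cube([65, 65, 391]);
translate([2380, 1284, 0]) cube([65, 65, 391]);
translate([466, 179, 229]) cube([1914, 20, 120]);
translate([466, 1329, 229]) cube([1914, 20, 120]);
translate([401, 244, 229]) cube([20, 1040, 120]);
translate([2425, 244, 229]) cube([20, 1040, 120]);
translate([505, 179, 349]) cube([78, 1170, 19]);
translate([622, 179, 349]) cube([78, 1170, 19]);
translate([739, 179, 349]) cube([78, 1170, 19]);
translate([856, 179, 349]) cube([78, 1170, 19]);
translate([973, 179, 349]) cube([78, 1170, 19]);
translate([1090, 179, 349]) cube([78, 1170, 19]);
translate([1207, 179, 349]) cube([78, 1170, 19]);
translate([1324, 179, 349]) cube([78, 1170, 19]);
translate([1441, 179, 349]) cube([78, 1170, 19]);
translate([1558, 179, 349]) cube([78, 1170, 19]);
translate([1675, 179, 349]) cube([78, 1170, 19]);
translate([1792, 179, 349]) cube([78, 1170, 19]);
translate([1909, 179, 349]) cube([78, 1170, 19]);
translate([2026, 179, 349]) cube([78, 1170, 19]);
translate([2143, 179, 349]) cube([78, 1170, 19]);
translate([2260, 179, 349]) cube([78, 1170, 19]);


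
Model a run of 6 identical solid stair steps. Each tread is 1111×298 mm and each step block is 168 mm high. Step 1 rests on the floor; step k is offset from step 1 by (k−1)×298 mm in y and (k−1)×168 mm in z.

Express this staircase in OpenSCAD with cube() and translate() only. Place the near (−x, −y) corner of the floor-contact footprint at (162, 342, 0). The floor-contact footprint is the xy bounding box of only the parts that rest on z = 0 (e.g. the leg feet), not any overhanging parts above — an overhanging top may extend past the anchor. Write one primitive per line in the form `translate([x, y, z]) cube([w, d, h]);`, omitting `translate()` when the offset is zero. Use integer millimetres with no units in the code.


translate([162, 342, 0]) cube([1111, 298, 168]);
translate([162, 640, 168]) cube([1111, 298, 168]);
translate([162, 938, 336]) cube([1111, 298, 168]);
translate([162, 1236, 504]) cube([1111, 298, 168]);
translate([162, 1534, 672]) cube([1111, 298, 168]);
translate([162, 1832, 840]) cube([1111, 298, 168]);


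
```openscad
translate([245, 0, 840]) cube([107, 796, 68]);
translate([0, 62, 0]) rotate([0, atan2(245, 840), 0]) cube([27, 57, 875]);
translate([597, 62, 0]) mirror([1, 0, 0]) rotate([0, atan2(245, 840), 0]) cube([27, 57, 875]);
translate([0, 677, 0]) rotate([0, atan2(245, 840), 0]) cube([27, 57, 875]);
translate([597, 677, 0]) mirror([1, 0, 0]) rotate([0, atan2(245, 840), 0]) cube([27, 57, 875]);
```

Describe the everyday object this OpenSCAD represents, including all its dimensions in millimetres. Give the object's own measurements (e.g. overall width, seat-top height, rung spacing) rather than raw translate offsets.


A sawhorse. A 107×796×68 mm beam (x, y, z) sits on two A-frame leg pairs. Each pair is two raked legs of 27×57 mm section (57 mm along y) splaying symmetrically in x. Each leg rises 840 mm vertically over 245 mm of horizontal reach and is 875 mm long along its own axis. Every leg's outer bottom edge rests on the floor and its outer top edge meets a bottom edge of the beam — the left legs (tilting toward +x) meet the beam's −x bottom edge, the right legs (their mirror images, tilting toward −x) meet its +x bottom edge — so the leg tops tuck under the beam, the beam's underside is 840 mm above the floor, and the feet are 597 mm apart outside-to-outside with the beam centred between them. The two leg pairs are set in 62 mm from either end of the beam.


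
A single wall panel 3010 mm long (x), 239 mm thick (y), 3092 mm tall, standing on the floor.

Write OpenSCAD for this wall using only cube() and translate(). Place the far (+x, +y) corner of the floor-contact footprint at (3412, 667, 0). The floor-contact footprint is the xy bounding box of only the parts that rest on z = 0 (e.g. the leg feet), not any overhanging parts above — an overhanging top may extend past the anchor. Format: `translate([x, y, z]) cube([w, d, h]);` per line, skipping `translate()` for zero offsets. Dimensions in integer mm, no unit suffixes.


translate([402, 428, 0]) cube([3010, 239, 3092]);


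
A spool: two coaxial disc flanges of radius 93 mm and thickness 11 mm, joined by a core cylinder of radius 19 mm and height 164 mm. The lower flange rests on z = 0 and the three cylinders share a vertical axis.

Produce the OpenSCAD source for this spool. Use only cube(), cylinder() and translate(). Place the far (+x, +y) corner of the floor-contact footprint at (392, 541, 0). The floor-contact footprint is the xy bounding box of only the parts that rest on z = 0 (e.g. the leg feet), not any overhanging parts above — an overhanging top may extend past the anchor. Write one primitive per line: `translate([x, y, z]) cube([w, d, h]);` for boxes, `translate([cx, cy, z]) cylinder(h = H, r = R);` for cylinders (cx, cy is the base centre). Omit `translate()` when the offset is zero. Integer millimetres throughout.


translate([299, 448, 0]) cylinder(h = 11, r = 93);
translate([299, 448, 11]) cylinder(h = 164, r = 19);
translate([299, 448, 175]) cylinder(h = 11, r = 93);


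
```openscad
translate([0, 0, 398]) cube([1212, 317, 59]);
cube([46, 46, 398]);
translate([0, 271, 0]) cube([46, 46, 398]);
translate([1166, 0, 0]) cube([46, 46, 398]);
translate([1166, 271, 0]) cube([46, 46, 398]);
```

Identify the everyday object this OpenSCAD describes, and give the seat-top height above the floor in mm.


A bench. The seat-top height is 457 mm.

A long slab on four corner posts — a bench. The slab sits at z = 398 with thickness 59, so the top is 398 + 59 = 457 mm.


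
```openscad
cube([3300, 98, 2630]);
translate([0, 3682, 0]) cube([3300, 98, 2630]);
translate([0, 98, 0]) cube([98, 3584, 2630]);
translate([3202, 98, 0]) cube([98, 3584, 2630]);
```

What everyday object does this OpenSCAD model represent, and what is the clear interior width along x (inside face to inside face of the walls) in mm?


A house (or room) frame. The interior width is 3104 mm.

Four 2630 mm walls enclosing a rectangle with no floor or roof — a room or house frame. Outside width is 3300 mm and wall thickness is 98 mm, so the interior width is 3300 − 2 × 98 = 3104 mm.


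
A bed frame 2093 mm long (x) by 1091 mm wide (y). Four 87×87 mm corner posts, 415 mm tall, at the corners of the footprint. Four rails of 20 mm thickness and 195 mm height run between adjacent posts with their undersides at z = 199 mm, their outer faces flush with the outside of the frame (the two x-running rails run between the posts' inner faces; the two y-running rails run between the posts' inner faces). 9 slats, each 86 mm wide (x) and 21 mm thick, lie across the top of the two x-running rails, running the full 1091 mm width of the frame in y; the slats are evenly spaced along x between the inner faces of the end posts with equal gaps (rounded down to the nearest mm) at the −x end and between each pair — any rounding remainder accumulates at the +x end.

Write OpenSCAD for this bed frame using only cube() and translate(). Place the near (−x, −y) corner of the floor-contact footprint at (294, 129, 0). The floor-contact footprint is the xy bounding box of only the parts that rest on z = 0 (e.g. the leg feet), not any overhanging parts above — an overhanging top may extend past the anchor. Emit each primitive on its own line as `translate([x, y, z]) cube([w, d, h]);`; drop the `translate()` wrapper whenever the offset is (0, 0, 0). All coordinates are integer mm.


translate([294, 129, 0]) cube([87, 87, 415]);
translate([294, 1133, 0]) cube([87, 87, 415]);
translate([2300, 129, 0]) cube([87, 87, 415]);
translate([2300, 1133, 0]) cube([87, 87, 415]);
translate([381, 129, 199]) cube([1919, 20, 195]);
translate([381, 1200, 199]) cube([1919, 20, 195]);
translate([294, 216, 199]) cube([20, 917, 195]);
translate([2367, 216, 199]) cube([20, 917, 195]);
translate([495, 129, 394]) cube([86, 1091, 21]);
translate([695, 129, 394]) cube([86, 1091, 21]);
translate([895, 129, 394]) cube([86, 1091, 21]);
translate([1095, 129, 394]) cube([86, 1091, 21]);
translate([1295, 129, 394]) cube([86, 1091, 21]);
translate([1495, 129, 394]) cube([86, 1091, 21]);
translate([1695, 129, 394]) cube([86, 1091, 21]);
translate([1895, 129, 394]) cube([86, 1091, 21]);
translate([2095, 129, 394]) cube([86, 1091, 21]);


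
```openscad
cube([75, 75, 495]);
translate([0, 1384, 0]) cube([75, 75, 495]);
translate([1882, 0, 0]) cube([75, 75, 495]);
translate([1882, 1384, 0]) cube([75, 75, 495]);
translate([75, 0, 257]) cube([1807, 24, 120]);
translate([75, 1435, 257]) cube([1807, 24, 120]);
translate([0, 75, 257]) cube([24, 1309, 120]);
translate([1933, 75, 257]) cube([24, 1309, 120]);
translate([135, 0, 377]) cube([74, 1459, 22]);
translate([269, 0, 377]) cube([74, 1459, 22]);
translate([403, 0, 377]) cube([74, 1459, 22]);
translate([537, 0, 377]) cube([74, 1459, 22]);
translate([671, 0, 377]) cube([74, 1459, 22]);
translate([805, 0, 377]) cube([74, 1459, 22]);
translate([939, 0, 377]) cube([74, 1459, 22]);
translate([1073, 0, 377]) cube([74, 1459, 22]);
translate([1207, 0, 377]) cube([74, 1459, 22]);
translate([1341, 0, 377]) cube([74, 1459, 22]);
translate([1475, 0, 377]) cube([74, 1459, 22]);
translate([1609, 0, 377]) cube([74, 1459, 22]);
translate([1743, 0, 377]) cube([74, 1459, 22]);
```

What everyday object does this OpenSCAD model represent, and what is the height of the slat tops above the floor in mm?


A bed frame. The slat-top height is 399 mm.

Four posts, four rails, and a row of slats — a bed frame. Slats sit on the rails at z = 257 + 120 = 377; with slat thickness 22, the top is 399 mm.


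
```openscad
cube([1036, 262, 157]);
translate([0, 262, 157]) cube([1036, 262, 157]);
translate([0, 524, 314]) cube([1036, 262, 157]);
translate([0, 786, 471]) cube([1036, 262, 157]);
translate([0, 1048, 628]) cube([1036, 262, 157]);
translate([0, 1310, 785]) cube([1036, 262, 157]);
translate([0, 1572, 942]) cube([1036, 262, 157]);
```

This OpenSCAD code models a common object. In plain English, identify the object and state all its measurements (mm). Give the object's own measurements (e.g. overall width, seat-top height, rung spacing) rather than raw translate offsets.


A straight staircase of 7 solid steps. Each step is 1036 mm wide (x), 262 mm deep (y, the going) and 157 mm tall (the rise). The first step rests on the floor; each subsequent step sits one going further in +y and one rise higher in +z, directly behind and above the previous step with no overlap.


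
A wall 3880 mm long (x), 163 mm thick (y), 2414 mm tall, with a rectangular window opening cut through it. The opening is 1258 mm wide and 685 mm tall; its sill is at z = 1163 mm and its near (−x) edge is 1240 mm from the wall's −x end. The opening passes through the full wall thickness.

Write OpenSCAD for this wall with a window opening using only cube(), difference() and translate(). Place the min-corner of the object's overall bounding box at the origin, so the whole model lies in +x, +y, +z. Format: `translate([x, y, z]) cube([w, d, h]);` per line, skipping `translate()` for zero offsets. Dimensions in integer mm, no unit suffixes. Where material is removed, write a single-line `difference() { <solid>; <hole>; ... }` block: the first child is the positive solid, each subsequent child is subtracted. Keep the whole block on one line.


difference() { cube([3880, 163, 2414]); translate([1240, 0, 1163]) cube([1258, 163, 685]); }


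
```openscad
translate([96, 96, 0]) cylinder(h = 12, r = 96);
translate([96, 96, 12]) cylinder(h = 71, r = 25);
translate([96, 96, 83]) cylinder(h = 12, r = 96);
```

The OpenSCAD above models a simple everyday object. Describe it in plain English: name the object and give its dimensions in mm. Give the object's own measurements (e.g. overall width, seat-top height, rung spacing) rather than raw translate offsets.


A spool: two coaxial disc flanges of radius 96 mm and thickness 12 mm, joined by a core cylinder of radius 25 mm and height 71 mm. The lower flange rests on z = 0 and the three cylinders share a vertical axis.


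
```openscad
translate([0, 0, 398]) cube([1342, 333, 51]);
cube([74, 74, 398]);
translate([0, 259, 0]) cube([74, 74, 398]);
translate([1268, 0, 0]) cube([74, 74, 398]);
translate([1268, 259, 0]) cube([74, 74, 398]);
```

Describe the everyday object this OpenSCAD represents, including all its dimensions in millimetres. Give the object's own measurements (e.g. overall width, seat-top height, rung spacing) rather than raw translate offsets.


A long wooden bench with a 1342 mm (x) × 333 mm (y) seat, 51 mm thick, its top surface 449 mm above the floor. Four 74 mm square legs at the seat corners, flush with the edges, run from z = 0 to the seat underside.


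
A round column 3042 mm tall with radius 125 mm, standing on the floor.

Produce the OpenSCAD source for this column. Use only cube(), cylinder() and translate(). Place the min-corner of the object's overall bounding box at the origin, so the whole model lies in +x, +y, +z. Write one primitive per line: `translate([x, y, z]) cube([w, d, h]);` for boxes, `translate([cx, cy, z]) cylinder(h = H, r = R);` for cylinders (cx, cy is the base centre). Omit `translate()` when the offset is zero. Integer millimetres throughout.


translate([125, 125, 0]) cylinder(h = 3042, r = 125);


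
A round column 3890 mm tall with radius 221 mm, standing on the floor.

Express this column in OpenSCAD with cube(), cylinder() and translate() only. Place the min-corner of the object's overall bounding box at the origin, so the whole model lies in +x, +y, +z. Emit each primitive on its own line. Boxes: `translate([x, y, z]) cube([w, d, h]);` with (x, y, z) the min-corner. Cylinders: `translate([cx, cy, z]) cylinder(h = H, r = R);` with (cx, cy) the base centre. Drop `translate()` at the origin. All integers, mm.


translate([221, 221, 0]) cylinder(h = 3890, r = 221);


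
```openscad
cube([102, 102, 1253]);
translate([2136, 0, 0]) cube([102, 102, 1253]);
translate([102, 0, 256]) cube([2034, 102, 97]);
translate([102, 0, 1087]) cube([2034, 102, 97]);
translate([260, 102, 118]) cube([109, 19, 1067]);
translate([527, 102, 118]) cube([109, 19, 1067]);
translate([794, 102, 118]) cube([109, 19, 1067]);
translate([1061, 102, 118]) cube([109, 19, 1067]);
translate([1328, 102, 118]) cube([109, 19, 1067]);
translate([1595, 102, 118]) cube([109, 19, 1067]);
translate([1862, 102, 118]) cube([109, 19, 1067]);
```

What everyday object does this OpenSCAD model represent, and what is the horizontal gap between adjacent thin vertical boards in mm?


A fence section. The picket gap is 158 mm.

Two posts, two rails, 7 pickets — a fence section. Span 2034 mm holds 7 pickets of 109 mm with 8 equal gaps: ⌊(2034 − 7·109) / 8⌋ = 158 mm.


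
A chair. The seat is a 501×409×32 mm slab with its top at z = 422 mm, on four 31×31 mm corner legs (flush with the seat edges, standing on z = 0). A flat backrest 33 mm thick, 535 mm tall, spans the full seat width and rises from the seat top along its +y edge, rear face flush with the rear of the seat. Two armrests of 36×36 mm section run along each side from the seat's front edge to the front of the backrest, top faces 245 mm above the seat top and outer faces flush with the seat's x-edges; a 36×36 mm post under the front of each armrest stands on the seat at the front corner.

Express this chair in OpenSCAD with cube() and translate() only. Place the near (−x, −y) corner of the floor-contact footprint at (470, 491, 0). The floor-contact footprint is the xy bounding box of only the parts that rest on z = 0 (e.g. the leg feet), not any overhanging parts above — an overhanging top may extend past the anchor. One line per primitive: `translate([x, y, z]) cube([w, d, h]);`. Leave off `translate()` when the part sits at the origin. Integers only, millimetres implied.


translate([470, 491, 390]) cube([501, 409, 32]);
translate([470, 491, 0]) cube([31, 31, 390]);
translate([940, 491, 0]) cube([31, 31, 390]);
translate([470, 869, 0]) cube([31, 31, 390]);
translate([940, 869, 0]) cube([31, 31, 390]);
translate([470, 867, 422]) cube([501, 33, 535]);
translate([470, 491, 631]) cube([36, 376, 36]);
translate([935, 491, 631]) cube([36, 376, 36]);
translate([470, 491, 422]) cube([36, 36, 209]);
translate([935, 491, 422]) cube([36, 36, 209]);


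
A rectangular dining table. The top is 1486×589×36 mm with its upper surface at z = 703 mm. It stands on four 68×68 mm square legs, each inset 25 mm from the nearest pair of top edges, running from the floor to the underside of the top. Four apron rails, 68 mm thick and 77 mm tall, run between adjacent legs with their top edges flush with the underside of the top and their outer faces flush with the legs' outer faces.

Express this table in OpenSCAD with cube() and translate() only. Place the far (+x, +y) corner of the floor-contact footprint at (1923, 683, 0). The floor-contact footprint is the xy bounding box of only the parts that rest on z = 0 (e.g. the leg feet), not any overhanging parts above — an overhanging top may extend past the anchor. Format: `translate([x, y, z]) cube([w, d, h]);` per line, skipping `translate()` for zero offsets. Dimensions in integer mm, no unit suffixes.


translate([462, 119, 667]) cube([1486, 589, 36]);
translate([487, 144, 0]) cube([68, 68, 667]);
translate([1855, 144, 0]) cube([68, 68, 667]);
translate([487, 615, 0]) cube([68, 68, 667]);
translate([1855, 615, 0]) cube([68, 68, 667]);
translate([555, 144, 590]) cube([1300, 68, 77]);
translate([555, 615, 590]) cube([1300, 68, 77]);
translate([487, 212, 590]) cube([68, 403, 77]);
translate([1855, 212, 590]) cube([68, 403, 77]);


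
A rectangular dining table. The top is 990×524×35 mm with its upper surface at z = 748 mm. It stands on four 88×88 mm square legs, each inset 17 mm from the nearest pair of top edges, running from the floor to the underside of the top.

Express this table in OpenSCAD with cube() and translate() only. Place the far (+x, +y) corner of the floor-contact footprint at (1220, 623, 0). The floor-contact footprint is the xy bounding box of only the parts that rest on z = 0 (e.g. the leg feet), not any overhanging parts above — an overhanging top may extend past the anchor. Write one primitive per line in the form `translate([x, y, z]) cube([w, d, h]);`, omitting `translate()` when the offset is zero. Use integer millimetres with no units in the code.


translate([247, 116, 713]) cube([990, 524, 35]);
translate([264, 133, 0]) cube([88, 88, 713]);
translate([1132, 133, 0]) cube([88, 88, 713]);
translate([264, 535, 0]) cube([88, 88, 713]);
translate([1132, 535, 0]) cube([88, 88, 713]);


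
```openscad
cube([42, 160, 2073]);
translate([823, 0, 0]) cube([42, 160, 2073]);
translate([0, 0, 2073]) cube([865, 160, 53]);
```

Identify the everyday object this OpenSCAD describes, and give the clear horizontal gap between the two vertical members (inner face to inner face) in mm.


A door frame. The clear opening width is 781 mm.

Two 2073 mm tall posts with a header on top — a door frame. The left jamb is 42 mm wide at x = 0; the right jamb starts at x = 823. The clear opening is 823 − 42 = 781 mm.


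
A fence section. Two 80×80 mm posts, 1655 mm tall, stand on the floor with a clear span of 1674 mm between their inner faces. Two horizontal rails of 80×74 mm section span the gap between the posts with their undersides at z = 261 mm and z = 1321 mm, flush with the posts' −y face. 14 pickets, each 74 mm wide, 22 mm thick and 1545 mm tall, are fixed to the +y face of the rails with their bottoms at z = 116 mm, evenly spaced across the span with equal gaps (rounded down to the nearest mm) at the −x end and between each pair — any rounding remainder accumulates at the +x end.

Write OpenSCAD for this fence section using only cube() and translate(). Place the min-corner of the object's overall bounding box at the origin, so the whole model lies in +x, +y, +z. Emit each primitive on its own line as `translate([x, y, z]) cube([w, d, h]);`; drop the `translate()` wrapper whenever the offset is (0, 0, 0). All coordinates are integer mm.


cube([80, 80, 1655]);
translate([1754, 0, 0]) cube([80, 80, 1655]);
translate([80, 0, 261]) cube([1674, 80, 74]);
translate([80, 0, 1321]) cube([1674, 80, 74]);
translate([122, 80, 116]) cube([74, 22, 1545]);
translate([238, 80, 116]) cube([74, 22, 1545]);
translate([354, 80, 116]) cube([74, 22, 1545]);
translate([470, 80, 116]) cube([74, 22, 1545]);
translate([586, 80, 116]) cube([74, 22, 1545]);
translate([702, 80, 116]) cube([74, 22, 1545]);
translate([818, 80, 116]) cube([74, 22, 1545]);
translate([934, 80, 116]) cube([74, 22, 1545]);
translate([1050, 80, 116]) cube([74, 22, 1545]);
translate([1166, 80, 116]) cube([74, 22, 1545]);
translate([1282, 80, 116]) cube([74, 22, 1545]);
translate([1398, 80, 116]) cube([74, 22, 1545]);
translate([1514, 80, 116]) cube([74, 22, 1545]);
translate([1630, 80, 116]) cube([74, 22, 1545]);


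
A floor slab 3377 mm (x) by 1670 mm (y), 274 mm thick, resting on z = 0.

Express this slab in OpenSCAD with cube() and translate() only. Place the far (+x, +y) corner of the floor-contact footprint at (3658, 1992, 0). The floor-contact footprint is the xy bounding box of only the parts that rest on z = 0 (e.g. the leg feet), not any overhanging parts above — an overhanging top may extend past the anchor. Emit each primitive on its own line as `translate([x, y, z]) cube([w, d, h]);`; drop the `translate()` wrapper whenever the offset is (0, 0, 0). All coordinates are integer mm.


translate([281, 322, 0]) cube([3377, 1670, 274]);


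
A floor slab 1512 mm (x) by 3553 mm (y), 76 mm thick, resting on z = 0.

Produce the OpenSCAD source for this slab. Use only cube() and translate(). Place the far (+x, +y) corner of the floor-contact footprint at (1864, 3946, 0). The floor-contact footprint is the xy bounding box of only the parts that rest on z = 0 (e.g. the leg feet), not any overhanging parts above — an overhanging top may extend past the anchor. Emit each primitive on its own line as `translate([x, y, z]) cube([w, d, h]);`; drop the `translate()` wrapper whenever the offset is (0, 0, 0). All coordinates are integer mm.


translate([352, 393, 0]) cube([1512, 3553, 76]);


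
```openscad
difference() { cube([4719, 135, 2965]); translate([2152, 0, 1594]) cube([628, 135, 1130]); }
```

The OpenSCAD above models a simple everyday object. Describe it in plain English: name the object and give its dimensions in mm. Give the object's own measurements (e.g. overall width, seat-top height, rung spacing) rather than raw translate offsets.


A wall 4719 mm long (x), 135 mm thick (y), 2965 mm tall, with a rectangular window opening cut through it. The opening is 628 mm wide and 1130 mm tall; its sill is at z = 1594 mm and its near (−x) edge is 2152 mm from the wall's −x end. The opening passes through the full wall thickness.


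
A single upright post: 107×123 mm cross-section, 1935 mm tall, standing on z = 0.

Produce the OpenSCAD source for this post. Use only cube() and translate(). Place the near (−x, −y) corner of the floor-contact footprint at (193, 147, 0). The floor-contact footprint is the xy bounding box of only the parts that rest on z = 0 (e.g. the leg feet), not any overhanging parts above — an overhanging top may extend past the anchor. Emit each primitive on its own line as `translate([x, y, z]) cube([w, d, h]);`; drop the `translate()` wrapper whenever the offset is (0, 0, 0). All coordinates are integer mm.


translate([193, 147, 0]) cube([107, 123, 1935]);


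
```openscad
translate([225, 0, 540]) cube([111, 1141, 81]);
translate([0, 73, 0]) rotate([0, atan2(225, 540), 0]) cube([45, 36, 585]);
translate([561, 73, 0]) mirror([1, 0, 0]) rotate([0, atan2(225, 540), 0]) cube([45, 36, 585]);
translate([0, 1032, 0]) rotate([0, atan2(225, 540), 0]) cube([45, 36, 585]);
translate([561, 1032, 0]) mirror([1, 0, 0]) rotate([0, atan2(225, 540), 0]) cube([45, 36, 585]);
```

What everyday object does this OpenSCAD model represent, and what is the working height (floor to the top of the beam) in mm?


A sawhorse. The overall height is 621 mm.

A beam across two mirrored pairs of raked legs — a sawhorse. The beam's underside is at z = 540 (matching the legs' vertical rise in atan2(225, 540)) and the beam is 81 mm tall, so its top is at 540 + 81 = 621 mm. The raked legs top out at the beam's underside, so that is the highest point.


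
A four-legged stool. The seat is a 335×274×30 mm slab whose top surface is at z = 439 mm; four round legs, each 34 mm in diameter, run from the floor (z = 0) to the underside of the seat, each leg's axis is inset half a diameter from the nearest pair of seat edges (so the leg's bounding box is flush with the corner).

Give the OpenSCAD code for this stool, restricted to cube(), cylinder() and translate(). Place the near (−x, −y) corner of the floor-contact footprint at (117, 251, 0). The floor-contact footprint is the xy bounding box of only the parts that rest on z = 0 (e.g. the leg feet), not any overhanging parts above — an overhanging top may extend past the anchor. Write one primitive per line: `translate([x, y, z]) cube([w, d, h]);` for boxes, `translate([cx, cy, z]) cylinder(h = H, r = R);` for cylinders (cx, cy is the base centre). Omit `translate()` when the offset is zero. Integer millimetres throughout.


translate([117, 251, 409]) cube([335, 274, 30]);
translate([134, 268, 0]) cylinder(h = 409, r = 17);
translate([435, 268, 0]) cylinder(h = 409, r = 17);
translate([134, 508, 0]) cylinder(h = 409, r = 17);
translate([435, 508, 0]) cylinder(h = 409, r = 17);


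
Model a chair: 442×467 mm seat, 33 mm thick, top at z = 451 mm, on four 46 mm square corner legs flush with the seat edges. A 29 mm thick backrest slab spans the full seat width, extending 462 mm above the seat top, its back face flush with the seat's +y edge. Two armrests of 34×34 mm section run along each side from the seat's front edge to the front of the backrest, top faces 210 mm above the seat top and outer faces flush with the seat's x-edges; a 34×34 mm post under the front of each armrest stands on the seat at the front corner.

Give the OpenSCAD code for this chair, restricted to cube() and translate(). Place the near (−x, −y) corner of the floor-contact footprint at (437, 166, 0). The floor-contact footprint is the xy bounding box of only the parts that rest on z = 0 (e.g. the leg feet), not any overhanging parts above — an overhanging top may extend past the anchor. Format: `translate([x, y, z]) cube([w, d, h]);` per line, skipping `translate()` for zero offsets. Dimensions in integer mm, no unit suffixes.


translate([437, 166, 418]) cube([442, 467, 33]);
translate([437, 166, 0]) cube([46, 46, 418]);
translate([833, 166, 0]) cube([46, 46, 418]);
translate([437, 587, 0]) cube([46, 46, 418]);
translate([833, 587, 0]) cube([46, 46, 418]);
translate([437, 604, 451]) cube([442, 29, 462]);
translate([437, 166, 627]) cube([34, 438, 34]);
translate([845, 166, 627]) cube([34, 438, 34]);
translate([437, 166, 451]) cube([34, 34, 176]);
translate([845, 166, 451]) cube([34, 34, 176]);


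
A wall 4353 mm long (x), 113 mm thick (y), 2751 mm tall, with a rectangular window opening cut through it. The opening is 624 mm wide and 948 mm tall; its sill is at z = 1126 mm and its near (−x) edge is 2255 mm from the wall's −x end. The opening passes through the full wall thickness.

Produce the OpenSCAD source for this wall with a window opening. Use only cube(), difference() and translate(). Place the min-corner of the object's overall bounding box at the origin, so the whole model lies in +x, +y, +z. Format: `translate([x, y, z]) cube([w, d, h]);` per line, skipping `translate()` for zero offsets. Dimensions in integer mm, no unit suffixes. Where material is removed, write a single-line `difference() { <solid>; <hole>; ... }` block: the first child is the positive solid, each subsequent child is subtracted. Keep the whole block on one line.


difference() { cube([4353, 113, 2751]); translate([2255, 0, 1126]) cube([624, 113, 948]); }


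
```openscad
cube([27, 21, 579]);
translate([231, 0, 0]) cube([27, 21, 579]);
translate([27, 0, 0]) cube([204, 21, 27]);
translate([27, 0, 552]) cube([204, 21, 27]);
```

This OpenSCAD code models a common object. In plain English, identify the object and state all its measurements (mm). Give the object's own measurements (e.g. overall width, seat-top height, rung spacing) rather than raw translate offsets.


A rectangular picture frame lying in the x–z plane (depth along y). The opening is 204 mm wide (x) by 525 mm tall (z), surrounded by a border 27 mm wide on all four sides. The frame is 21 mm deep and is made of two full-height vertical stiles with two horizontal rails fitted between them.


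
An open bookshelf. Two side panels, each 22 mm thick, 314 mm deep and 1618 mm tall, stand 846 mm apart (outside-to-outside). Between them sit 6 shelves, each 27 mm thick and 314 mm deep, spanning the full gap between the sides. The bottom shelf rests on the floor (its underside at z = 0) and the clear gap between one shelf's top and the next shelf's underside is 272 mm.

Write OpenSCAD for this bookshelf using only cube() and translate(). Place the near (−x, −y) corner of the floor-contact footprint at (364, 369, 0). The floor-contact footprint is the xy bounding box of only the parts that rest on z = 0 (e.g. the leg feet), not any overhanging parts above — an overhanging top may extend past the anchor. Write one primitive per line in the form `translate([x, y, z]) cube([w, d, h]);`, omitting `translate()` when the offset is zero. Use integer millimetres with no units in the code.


translate([364, 369, 0]) cube([22, 314, 1618]);
translate([1188, 369, 0]) cube([22, 314, 1618]);
translate([386, 369, 0]) cube([802, 314, 27]);
translate([386, 369, 299]) cube([802, 314, 27]);
translate([386, 369, 598]) cube([802, 314, 27]);
translate([386, 369, 897]) cube([802, 314, 27]);
translate([386, 369, 1196]) cube([802, 314, 27]);
translate([386, 369, 1495]) cube([802, 314, 27]);
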